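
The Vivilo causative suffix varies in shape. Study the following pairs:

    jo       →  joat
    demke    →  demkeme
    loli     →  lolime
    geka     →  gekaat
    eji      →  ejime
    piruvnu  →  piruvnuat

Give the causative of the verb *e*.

The alternation tracks the last vowel of the stem — -me when the last vowel of the stem is a front vowel (*demke*, *loli*, *eji*); -at when the last vowel of the stem is a back vowel (*jo*, *geka*, *piruvnu*).
*e* — last vowel /e/ (a front vowel) → -me → *eme*.

eme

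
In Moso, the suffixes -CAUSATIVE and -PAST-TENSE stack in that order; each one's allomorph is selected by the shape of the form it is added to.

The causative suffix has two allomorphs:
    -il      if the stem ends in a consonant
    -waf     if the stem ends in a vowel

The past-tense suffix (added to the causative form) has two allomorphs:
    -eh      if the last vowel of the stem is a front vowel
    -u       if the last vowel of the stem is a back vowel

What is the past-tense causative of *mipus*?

*mipus*: final sound = /s/, a consonant → -il → *mipusil*.
The causative form *mipusil*: last vowel = /i/, a front vowel → -eh → *mipusileh*.

mipusileh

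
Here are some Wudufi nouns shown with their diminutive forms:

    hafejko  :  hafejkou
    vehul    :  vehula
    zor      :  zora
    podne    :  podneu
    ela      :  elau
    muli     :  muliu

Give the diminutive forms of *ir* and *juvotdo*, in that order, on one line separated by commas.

ira, juvotdou

The pattern is consonant vs. vowel: -a when the stem ends in a consonant (*vehul*, *zor*); -u when the stem ends in a vowel (*hafejko*, *podne*, *ela*, *muli*).
Since the final sound of *ir* is /r/ (a consonant), it takes -a, giving *ira*.
*juvotdo*: final sound = /o/, a vowel → -u → *juvotdou*.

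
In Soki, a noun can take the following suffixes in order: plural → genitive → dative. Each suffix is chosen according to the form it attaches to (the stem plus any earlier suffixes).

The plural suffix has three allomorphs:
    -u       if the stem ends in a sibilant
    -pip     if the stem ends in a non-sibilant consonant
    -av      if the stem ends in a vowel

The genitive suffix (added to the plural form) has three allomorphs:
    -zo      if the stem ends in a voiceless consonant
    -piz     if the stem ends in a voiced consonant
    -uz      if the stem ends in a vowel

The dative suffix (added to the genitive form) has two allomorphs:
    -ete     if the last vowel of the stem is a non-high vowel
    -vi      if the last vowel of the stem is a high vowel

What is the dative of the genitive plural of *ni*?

niavpizvi

The final sound of *ni* is /i/, which is a vowel, so the plural suffix is -av, giving *niav*.
The plural form *niav*: final sound = /v/, a voiced consonant → -piz → *niavpiz*.
Since the last vowel of the genitive form *niavpiz* is /i/ (a high vowel), it takes -vi, giving *niavpizvi*.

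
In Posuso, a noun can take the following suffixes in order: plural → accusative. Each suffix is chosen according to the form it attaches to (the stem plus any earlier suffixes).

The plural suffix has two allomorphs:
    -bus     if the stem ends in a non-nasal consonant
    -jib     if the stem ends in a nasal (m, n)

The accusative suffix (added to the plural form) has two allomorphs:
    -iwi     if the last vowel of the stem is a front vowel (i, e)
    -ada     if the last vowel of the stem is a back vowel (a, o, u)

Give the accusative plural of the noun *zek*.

zekbusada

The final consonant of *zek* is /k/, which is non-nasal, so the plural suffix is -bus, giving *zekbus*.
The last vowel of the plural form *zekbus* is /u/, which is a back vowel, so the accusative suffix is -ada, giving *zekbusada*.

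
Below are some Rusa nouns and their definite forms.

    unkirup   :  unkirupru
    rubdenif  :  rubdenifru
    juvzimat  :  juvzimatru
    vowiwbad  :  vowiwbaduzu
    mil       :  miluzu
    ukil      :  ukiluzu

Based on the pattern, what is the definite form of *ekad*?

ekaduzu

Looking at the final consonant of each stem: -ru when the stem ends in a voiceless consonant (*unkirup*, *rubdenif*, *juvzimat*); -uzu when the stem ends in a voiced consonant (*vowiwbad*, *mil*, *ukil*).
The final consonant of *ekad* is /d/, which is voiced, so the suffix is -uzu, giving *ekaduzu*.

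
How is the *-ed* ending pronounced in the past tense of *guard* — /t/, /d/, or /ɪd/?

The stem *guard* ends in /t/ or /d/.
The -ed suffix is realized as /ɪd/ after /t, d/; as /t/ after other voiceless consonants; and as /d/ after other voiced sounds.
So -ed on *guard* is pronounced /ɪd/.

/ɪd/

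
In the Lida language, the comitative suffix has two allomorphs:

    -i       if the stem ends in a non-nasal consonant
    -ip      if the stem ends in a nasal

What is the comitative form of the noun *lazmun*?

*lazmun* — final consonant /n/ (a nasal) → -ip → *lazmunip*.

lazmunip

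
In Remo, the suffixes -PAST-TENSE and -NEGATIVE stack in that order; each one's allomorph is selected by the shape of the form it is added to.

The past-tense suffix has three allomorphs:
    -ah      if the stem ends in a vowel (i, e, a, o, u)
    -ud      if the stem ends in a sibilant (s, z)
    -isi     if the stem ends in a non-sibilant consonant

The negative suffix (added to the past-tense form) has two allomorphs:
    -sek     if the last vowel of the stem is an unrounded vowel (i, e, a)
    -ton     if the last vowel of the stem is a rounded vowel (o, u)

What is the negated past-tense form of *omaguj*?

The final sound of *omaguj* is /j/, which is a non-sibilant consonant, so the past-tense suffix is -isi, giving *omagujisi*.
The last vowel of the past-tense form *omagujisi* is /i/, which is an unrounded vowel, so the negative suffix is -sek, giving *omagujisisek*.

omagujisisek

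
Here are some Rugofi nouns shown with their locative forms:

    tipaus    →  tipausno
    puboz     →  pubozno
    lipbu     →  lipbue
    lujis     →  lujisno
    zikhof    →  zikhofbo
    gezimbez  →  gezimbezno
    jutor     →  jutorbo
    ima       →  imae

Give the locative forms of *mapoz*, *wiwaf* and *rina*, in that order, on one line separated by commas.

The suffix is conditioned by the final sound: -no when the stem ends in a sibilant (*tipaus*, *puboz*, *lujis*, *gezimbez*); -bo when the stem ends in a non-sibilant consonant (*zikhof*, *jutor*); -e when the stem ends in a vowel (*lipbu*, *ima*).
*mapoz*: final sound = /z/, a sibilant → -no → *mapozno*.
The final sound of *wiwaf* is /f/, which is a non-sibilant consonant, so the suffix is -bo, giving *wiwafbo*.
The final sound of *rina* is /a/, which is a vowel, so the suffix is -e, giving *rinae*.

mapozno, wiwafbo, rinae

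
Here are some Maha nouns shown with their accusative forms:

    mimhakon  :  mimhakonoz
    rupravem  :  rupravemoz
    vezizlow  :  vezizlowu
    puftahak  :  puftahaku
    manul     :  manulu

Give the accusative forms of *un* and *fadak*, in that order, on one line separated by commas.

The pattern is nasality of the final consonant: -oz when the stem ends in a nasal (*mimhakon*, *rupravem*); -u when the stem ends in a non-nasal consonant (*vezizlow*, *puftahak*, *manul*).
The final consonant of *un* is /n/, which is a nasal, so the suffix is -oz, giving *unoz*.
The final consonant of *fadak* is /k/, which is non-nasal, so the suffix is -u, giving *fadaku*.

unoz, fadaku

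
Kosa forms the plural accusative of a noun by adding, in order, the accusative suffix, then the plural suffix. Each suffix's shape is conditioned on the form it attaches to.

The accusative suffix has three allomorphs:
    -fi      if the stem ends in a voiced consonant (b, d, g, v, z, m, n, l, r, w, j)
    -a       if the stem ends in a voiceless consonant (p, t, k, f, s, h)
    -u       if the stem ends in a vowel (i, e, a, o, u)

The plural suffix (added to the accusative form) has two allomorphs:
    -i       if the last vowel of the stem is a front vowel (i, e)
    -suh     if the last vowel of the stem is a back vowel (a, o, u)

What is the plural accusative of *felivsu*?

*felivsu* — final sound /u/ (a vowel) → -u → *felivsuu*.
The last vowel of the accusative form *felivsuu* is /u/, which is a back vowel, so the plural suffix is -suh, giving *felivsuusuh*.

felivsuusuh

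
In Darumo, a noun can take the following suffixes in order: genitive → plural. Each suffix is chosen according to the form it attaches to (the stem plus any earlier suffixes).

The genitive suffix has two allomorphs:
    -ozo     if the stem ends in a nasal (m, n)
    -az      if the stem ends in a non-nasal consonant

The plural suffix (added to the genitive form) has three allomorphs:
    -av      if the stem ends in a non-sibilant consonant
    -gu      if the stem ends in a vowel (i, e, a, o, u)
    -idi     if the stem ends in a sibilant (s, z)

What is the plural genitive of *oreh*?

orehazidi

*oreh* — final consonant /h/ (non-nasal) → -az → *orehaz*.
The genitive form *orehaz* — final sound /z/ (a sibilant) → -idi → *orehazidi*.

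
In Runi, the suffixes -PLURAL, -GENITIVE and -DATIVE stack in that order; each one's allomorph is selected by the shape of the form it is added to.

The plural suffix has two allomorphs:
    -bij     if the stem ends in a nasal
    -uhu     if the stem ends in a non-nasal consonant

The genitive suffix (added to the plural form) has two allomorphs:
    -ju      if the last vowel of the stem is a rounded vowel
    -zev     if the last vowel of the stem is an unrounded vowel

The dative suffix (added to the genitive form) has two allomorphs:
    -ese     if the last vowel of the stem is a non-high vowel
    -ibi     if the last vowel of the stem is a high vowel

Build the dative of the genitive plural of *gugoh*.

The final consonant of *gugoh* is /h/, which is non-nasal, so the plural suffix is -uhu, giving *gugohuhu*.
The last vowel of the plural form *gugohuhu* is /u/, which is a rounded vowel, so the genitive suffix is -ju, giving *gugohuhuju*.
The last vowel of the genitive form *gugohuhuju* is /u/, which is a high vowel, so the dative suffix is -ibi, giving *gugohuhujuibi*.

gugohuhujuibi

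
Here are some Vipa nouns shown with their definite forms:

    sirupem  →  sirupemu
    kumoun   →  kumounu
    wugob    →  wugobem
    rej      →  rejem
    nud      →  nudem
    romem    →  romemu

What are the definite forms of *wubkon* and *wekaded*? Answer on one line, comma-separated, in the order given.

wubkonu, wekadedem

The pattern is nasality of the final consonant: -u when the stem ends in a nasal (*sirupem*, *kumoun*, *romem*); -em when the stem ends in a non-nasal consonant (*wugob*, *rej*, *nud*).
*wubkon* — final consonant /n/ (a nasal) → -u → *wubkonu*.
The final consonant of *wekaded* is /d/, which is non-nasal, so the suffix is -em, giving *wekadedem*.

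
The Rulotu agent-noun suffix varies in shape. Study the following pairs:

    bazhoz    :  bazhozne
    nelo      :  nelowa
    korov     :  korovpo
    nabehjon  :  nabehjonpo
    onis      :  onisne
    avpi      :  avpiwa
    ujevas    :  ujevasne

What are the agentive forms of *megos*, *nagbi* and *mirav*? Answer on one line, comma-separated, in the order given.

Looking at the final sound of each stem: -ne when the stem ends in a sibilant (*bazhoz*, *onis*, *ujevas*); -po when the stem ends in a non-sibilant consonant (*korov*, *nabehjon*); -wa when the stem ends in a vowel (*nelo*, *avpi*).
The final sound of *megos* is /s/, which is a sibilant, so the suffix is -ne, giving *megosne*.
Since the final sound of *nagbi* is /i/ (a vowel), it takes -wa, giving *nagbiwa*.
*mirav* — final sound /v/ (a non-sibilant consonant) → -po → *miravpo*.

megosne, nagbiwa, miravpo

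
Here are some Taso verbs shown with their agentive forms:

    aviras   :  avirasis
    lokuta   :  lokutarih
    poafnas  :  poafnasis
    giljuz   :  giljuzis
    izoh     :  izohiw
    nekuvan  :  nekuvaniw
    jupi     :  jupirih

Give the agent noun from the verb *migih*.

Looking at the final sound of each stem: -is when the stem ends in a sibilant (*aviras*, *poafnas*, *giljuz*); -iw when the stem ends in a non-sibilant consonant (*izoh*, *nekuvan*); -rih when the stem ends in a vowel (*lokuta*, *jupi*).
Since the final sound of *migih* is /h/ (a non-sibilant consonant), it takes -iw, giving *migihiw*.

migihiw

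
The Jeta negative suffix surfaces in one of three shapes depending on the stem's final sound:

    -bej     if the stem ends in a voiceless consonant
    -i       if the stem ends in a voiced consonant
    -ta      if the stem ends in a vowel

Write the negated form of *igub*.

igubi

*igub*: final sound = /b/, a voiced consonant → -i → *igubi*.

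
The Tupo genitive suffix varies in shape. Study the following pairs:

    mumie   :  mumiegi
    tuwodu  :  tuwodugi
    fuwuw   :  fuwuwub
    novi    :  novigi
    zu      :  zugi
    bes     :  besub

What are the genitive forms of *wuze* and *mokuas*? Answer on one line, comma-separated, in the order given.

Looking at the final sound of each stem: -ub when the stem ends in a consonant (*fuwuw*, *bes*); -gi when the stem ends in a vowel (*mumie*, *tuwodu*, *novi*, *zu*).
*wuze* — final sound /e/ (a vowel) → -gi → *wuzegi*.
The final sound of *mokuas* is /s/, which is a consonant, so the suffix is -ub, giving *mokuasub*.

wuzegi, mokuasub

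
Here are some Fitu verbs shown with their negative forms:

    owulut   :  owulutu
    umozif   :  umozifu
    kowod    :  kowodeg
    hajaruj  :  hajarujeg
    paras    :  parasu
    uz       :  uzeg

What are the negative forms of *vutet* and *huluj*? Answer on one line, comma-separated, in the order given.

vutetu, hulujeg

The alternation tracks the final consonant of the stem — -u when the stem ends in a voiceless consonant (*owulut*, *umozif*, *paras*); -eg when the stem ends in a voiced consonant (*kowod*, *hajaruj*, *uz*).
*vutet*: final consonant = /t/, voiceless → -u → *vutetu*.
Since the final consonant of *huluj* is /j/ (voiced), it takes -eg, giving *hulujeg*.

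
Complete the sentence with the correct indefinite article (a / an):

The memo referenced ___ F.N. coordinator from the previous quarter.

The indefinite article is chosen by the initial *sound* of the following word, not its spelling.
The initialism *F.N.* is read letter by letter; the first letter, F, is pronounced /ɛf/, which begins with a vowel sound.
So the article is *an*: The memo referenced an F.N. coordinator from the previous quarter.

an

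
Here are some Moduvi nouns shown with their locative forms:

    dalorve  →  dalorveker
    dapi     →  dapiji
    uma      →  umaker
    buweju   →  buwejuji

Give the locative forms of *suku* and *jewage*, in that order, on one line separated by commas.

The alternation tracks the last vowel of the stem — -ji when the last vowel of the stem is a high vowel (*dapi*, *buweju*); -ker when the last vowel of the stem is a non-high vowel (*dalorve*, *uma*).
The last vowel of *suku* is /u/, which is a high vowel, so the suffix is -ji, giving *sukuji*.
*jewage*: last vowel = /e/, a non-high vowel → -ker → *jewageker*.

sukuji, jewageker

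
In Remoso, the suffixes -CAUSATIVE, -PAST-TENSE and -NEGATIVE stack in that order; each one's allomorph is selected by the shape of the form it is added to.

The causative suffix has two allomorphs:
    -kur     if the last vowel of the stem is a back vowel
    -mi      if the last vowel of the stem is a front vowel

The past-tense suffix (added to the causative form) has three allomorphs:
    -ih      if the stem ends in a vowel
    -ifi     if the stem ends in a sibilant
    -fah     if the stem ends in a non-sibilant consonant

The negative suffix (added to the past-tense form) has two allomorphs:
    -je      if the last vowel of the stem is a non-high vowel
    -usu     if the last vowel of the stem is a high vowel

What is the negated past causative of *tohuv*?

tohuvkurfahje

*tohuv*: last vowel = /u/, a back vowel → -kur → *tohuvkur*.
Since the final sound of the causative form *tohuvkur* is /r/ (a non-sibilant consonant), it takes -fah, giving *tohuvkurfah*.
The past-tense form *tohuvkurfah* — last vowel /a/ (a non-high vowel) → -je → *tohuvkurfahje*.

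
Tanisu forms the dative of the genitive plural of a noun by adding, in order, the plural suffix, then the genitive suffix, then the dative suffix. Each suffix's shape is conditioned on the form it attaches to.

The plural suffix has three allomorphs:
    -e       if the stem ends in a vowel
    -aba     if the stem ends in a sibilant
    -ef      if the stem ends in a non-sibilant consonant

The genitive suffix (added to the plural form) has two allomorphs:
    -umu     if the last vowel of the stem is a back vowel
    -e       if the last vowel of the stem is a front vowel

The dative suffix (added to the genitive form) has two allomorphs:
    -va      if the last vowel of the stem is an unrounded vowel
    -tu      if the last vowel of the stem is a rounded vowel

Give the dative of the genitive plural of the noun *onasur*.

*onasur*: final sound = /r/, a non-sibilant consonant → -ef → *onasuref*.
The last vowel of the plural form *onasuref* is /e/, which is a front vowel, so the genitive suffix is -e, giving *onasurefe*.
Since the last vowel of the genitive form *onasurefe* is /e/ (an unrounded vowel), it takes -va, giving *onasurefeva*.

onasurefeva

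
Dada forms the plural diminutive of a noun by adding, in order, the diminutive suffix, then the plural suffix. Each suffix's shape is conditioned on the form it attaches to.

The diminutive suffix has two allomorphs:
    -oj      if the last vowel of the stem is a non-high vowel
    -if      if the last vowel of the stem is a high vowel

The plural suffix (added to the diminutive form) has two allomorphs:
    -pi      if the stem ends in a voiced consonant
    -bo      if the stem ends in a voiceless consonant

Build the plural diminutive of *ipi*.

*ipi*: last vowel = /i/, a high vowel → -if → *ipiif*.
The diminutive form *ipiif* — final consonant /f/ (voiceless) → -bo → *ipiifbo*.

ipiifbo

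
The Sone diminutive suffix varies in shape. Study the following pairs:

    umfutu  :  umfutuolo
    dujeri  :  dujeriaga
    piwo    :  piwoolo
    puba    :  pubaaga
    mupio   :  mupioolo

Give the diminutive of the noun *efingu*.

The alternation tracks the last vowel of the stem — -olo when the last vowel of the stem is a rounded vowel (*umfutu*, *piwo*, *mupio*); -aga when the last vowel of the stem is an unrounded vowel (*dujeri*, *puba*).
*efingu* — last vowel /u/ (a rounded vowel) → -olo → *efinguolo*.

efinguolo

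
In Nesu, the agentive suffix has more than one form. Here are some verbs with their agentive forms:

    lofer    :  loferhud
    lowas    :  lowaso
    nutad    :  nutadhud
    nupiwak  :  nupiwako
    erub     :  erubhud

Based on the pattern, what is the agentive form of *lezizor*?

The suffix is conditioned by the final consonant: -o when the stem ends in a voiceless consonant (*lowas*, *nupiwak*); -hud when the stem ends in a voiced consonant (*lofer*, *nutad*, *erub*).
*lezizor*: final consonant = /r/, voiced → -hud → *lezizorhud*.

lezizorhud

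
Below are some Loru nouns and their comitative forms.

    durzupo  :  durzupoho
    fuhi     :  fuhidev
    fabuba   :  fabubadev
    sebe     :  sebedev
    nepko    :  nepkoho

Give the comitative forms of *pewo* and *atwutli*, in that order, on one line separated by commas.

Looking at the last vowel of each stem: -ho when the last vowel of the stem is a rounded vowel (*durzupo*, *nepko*); -dev when the last vowel of the stem is an unrounded vowel (*fuhi*, *fabuba*, *sebe*).
The last vowel of *pewo* is /o/, which is a rounded vowel, so the suffix is -ho, giving *pewoho*.
*atwutli* — last vowel /i/ (an unrounded vowel) → -dev → *atwutlidev*.

pewoho, atwutlidev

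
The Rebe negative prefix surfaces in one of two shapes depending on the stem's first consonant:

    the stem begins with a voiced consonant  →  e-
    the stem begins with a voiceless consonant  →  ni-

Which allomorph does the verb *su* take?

ni-

*su* — first consonant /s/ (voiceless) → ni-.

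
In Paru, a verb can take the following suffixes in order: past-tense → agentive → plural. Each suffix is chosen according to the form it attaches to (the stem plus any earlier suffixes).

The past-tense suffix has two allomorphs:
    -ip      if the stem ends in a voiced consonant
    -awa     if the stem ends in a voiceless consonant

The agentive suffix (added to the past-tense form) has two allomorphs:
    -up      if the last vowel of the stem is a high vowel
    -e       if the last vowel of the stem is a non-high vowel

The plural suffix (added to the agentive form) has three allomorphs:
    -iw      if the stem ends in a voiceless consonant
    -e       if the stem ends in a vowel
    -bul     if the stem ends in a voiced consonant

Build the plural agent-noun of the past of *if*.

*if*: final consonant = /f/, voiceless → -awa → *ifawa*.
Since the last vowel of the past-tense form *ifawa* is /a/ (a non-high vowel), it takes -e, giving *ifawae*.
The agentive form *ifawae*: final sound = /e/, a vowel → -e → *ifawaee*.

ifawaee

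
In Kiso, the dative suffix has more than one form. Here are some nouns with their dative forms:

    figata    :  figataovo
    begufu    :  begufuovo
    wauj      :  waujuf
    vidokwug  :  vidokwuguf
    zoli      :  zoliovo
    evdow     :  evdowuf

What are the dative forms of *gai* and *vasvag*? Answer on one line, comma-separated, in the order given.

The pattern is consonant vs. vowel: -uf when the stem ends in a consonant (*wauj*, *vidokwug*, *evdow*); -ovo when the stem ends in a vowel (*figata*, *begufu*, *zoli*).
*gai*: final sound = /i/, a vowel → -ovo → *gaiovo*.
*vasvag*: final sound = /g/, a consonant → -uf → *vasvaguf*.

gaiovo, vasvaguf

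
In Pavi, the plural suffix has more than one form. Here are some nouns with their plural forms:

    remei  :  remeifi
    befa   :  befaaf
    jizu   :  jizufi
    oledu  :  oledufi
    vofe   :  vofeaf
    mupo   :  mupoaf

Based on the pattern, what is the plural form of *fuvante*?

fuvanteaf

Looking at the last vowel of each stem: -fi when the last vowel of the stem is a high vowel (*remei*, *jizu*, *oledu*); -af when the last vowel of the stem is a non-high vowel (*befa*, *vofe*, *mupo*).
*fuvante* — last vowel /e/ (a non-high vowel) → -af → *fuvanteaf*.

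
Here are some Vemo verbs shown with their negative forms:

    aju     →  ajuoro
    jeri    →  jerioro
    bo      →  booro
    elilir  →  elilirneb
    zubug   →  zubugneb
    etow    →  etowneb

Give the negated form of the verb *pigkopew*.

pigkopewneb

The suffix is conditioned by the final sound: -neb when the stem ends in a consonant (*elilir*, *zubug*, *etow*); -oro when the stem ends in a vowel (*aju*, *jeri*, *bo*).
The final sound of *pigkopew* is /w/, which is a consonant, so the suffix is -neb, giving *pigkopewneb*.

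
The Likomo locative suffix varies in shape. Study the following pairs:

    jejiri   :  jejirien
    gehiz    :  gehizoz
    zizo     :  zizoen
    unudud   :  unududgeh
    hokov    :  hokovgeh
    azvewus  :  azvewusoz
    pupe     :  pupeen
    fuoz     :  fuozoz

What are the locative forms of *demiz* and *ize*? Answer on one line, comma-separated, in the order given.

The suffix is conditioned by the final sound: -oz when the stem ends in a sibilant (*gehiz*, *azvewus*, *fuoz*); -geh when the stem ends in a non-sibilant consonant (*unudud*, *hokov*); -en when the stem ends in a vowel (*jejiri*, *zizo*, *pupe*).
*demiz* — final sound /z/ (a sibilant) → -oz → *demizoz*.
The final sound of *ize* is /e/, which is a vowel, so the suffix is -en, giving *izeen*.

demizoz, izeen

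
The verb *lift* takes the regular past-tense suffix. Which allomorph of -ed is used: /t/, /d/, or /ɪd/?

/ɪd/

The stem *lift* ends in /t/ or /d/.
The -ed suffix is realized as /ɪd/ after /t, d/; as /t/ after other voiceless consonants; and as /d/ after other voiced sounds.
So -ed on *lift* is pronounced /ɪd/.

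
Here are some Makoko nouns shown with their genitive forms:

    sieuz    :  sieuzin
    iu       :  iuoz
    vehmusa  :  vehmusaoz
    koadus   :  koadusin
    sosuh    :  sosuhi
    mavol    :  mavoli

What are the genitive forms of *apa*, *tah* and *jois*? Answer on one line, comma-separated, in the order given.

apaoz, tahi, joisin

The pattern is sibilance of the final sound: -in when the stem ends in a sibilant (*sieuz*, *koadus*); -i when the stem ends in a non-sibilant consonant (*sosuh*, *mavol*); -oz when the stem ends in a vowel (*iu*, *vehmusa*).
The final sound of *apa* is /a/, which is a vowel, so the suffix is -oz, giving *apaoz*.
Since the final sound of *tah* is /h/ (a non-sibilant consonant), it takes -i, giving *tahi*.
*jois* — final sound /s/ (a sibilant) → -in → *joisin*.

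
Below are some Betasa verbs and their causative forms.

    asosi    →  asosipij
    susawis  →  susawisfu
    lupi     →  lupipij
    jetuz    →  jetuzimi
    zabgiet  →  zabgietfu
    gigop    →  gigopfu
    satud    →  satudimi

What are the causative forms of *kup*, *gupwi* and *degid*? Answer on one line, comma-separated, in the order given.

The pattern is voicing of the final sound: -fu when the stem ends in a voiceless consonant (*susawis*, *zabgiet*, *gigop*); -imi when the stem ends in a voiced consonant (*jetuz*, *satud*); -pij when the stem ends in a vowel (*asosi*, *lupi*).
*kup*: final sound = /p/, a voiceless consonant → -fu → *kupfu*.
*gupwi*: final sound = /i/, a vowel → -pij → *gupwipij*.
The final sound of *degid* is /d/, which is a voiced consonant, so the suffix is -imi, giving *degidimi*.

kupfu, gupwipij, degidimi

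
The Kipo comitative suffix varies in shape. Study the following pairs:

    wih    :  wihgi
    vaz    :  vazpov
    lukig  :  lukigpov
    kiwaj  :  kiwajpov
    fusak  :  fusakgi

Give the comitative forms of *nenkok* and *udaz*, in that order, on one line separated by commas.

The alternation tracks the final consonant of the stem — -gi when the stem ends in a voiceless consonant (*wih*, *fusak*); -pov when the stem ends in a voiced consonant (*vaz*, *lukig*, *kiwaj*).
Since the final consonant of *nenkok* is /k/ (voiceless), it takes -gi, giving *nenkokgi*.
The final consonant of *udaz* is /z/, which is voiced, so the suffix is -pov, giving *udazpov*.

nenkokgi, udazpov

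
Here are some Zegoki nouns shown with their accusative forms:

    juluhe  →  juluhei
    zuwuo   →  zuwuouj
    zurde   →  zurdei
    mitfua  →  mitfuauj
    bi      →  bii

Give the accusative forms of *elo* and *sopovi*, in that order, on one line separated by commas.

The pattern is front/back vowel harmony: -i when the last vowel of the stem is a front vowel (*juluhe*, *zurde*, *bi*); -uj when the last vowel of the stem is a back vowel (*zuwuo*, *mitfua*).
*elo* — last vowel /o/ (a back vowel) → -uj → *elouj*.
*sopovi*: last vowel = /i/, a front vowel → -i → *sopovii*.

elouj, sopovii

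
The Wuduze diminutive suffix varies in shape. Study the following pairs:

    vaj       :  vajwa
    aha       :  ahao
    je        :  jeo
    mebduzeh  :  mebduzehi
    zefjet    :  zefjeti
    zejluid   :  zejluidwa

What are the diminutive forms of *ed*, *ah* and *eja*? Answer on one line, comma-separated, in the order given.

edwa, ahi, ejao

The alternation tracks the final sound of the stem — -i when the stem ends in a voiceless consonant (*mebduzeh*, *zefjet*); -wa when the stem ends in a voiced consonant (*vaj*, *zejluid*); -o when the stem ends in a vowel (*aha*, *je*).
The final sound of *ed* is /d/, which is a voiced consonant, so the suffix is -wa, giving *edwa*.
Since the final sound of *ah* is /h/ (a voiceless consonant), it takes -i, giving *ahi*.
*eja*: final sound = /a/, a vowel → -o → *ejao*.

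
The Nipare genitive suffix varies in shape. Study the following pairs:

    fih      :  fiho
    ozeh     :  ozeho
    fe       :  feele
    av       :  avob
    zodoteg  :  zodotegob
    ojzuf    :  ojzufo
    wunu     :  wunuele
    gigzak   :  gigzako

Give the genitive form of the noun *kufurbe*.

The suffix is conditioned by the final sound: -o when the stem ends in a voiceless consonant (*fih*, *ozeh*, *ojzuf*, *gigzak*); -ob when the stem ends in a voiced consonant (*av*, *zodoteg*); -ele when the stem ends in a vowel (*fe*, *wunu*).
*kufurbe* — final sound /e/ (a vowel) → -ele → *kufurbeele*.

kufurbeele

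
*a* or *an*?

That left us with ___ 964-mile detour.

The indefinite article is chosen by the initial *sound* of the following word, not its spelling.
The number *964* is spoken "nine hundred …", beginning with /naɪn/ — a consonant sound.
So the article is *a*: That left us with a 964-mile detour.

a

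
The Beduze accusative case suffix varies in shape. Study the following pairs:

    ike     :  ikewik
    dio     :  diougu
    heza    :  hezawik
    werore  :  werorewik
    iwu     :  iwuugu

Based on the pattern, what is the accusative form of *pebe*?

pebewik

Looking at the last vowel of each stem: -ugu when the last vowel of the stem is a rounded vowel (*dio*, *iwu*); -wik when the last vowel of the stem is an unrounded vowel (*ike*, *heza*, *werore*).
*pebe*: last vowel = /e/, an unrounded vowel → -wik → *pebewik*.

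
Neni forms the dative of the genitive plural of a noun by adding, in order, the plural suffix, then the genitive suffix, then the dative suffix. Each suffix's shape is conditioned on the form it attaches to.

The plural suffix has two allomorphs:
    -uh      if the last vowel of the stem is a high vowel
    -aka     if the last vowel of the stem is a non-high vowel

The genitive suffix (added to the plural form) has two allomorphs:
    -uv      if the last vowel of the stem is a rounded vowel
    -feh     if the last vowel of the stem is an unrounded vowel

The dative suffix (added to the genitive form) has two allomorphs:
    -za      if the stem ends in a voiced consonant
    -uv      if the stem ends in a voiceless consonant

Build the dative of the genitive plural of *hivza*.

*hivza* — last vowel /a/ (a non-high vowel) → -aka → *hivzaaka*.
Since the last vowel of the plural form *hivzaaka* is /a/ (an unrounded vowel), it takes -feh, giving *hivzaakafeh*.
The genitive form *hivzaakafeh* — final consonant /h/ (voiceless) → -uv → *hivzaakafehuv*.

hivzaakafehuv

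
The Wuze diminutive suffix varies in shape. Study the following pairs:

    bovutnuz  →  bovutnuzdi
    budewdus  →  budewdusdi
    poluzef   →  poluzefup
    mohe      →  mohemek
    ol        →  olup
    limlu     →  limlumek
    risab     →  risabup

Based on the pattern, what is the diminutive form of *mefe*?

mefemek

The pattern is sibilance of the final sound: -di when the stem ends in a sibilant (*bovutnuz*, *budewdus*); -up when the stem ends in a non-sibilant consonant (*poluzef*, *ol*, *risab*); -mek when the stem ends in a vowel (*mohe*, *limlu*).
The final sound of *mefe* is /e/, which is a vowel, so the suffix is -mek, giving *mefemek*.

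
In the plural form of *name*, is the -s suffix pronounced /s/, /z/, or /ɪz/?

The stem *name* ends in a voiced non-sibilant sound.
The plural suffix surfaces as /ɪz/ after sibilants, /s/ after other voiceless consonants, and /z/ after other voiced sounds.
So the plural -s on *name* is pronounced /z/.

/z/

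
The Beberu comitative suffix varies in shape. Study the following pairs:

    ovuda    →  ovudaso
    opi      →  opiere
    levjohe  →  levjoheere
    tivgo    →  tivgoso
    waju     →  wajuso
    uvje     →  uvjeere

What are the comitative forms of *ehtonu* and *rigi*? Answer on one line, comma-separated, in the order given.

ehtonuso, rigiere

The pattern is front/back vowel harmony: -ere when the last vowel of the stem is a front vowel (*opi*, *levjohe*, *uvje*); -so when the last vowel of the stem is a back vowel (*ovuda*, *tivgo*, *waju*).
Since the last vowel of *ehtonu* is /u/ (a back vowel), it takes -so, giving *ehtonuso*.
*rigi* — last vowel /i/ (a front vowel) → -ere → *rigiere*.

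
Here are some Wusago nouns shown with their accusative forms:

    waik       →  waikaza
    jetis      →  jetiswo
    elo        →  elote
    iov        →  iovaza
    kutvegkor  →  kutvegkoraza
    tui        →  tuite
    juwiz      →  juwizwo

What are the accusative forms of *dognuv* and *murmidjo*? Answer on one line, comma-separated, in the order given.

dognuvaza, murmidjote

The alternation tracks the final sound of the stem — -wo when the stem ends in a sibilant (*jetis*, *juwiz*); -aza when the stem ends in a non-sibilant consonant (*waik*, *iov*, *kutvegkor*); -te when the stem ends in a vowel (*elo*, *tui*).
*dognuv*: final sound = /v/, a non-sibilant consonant → -aza → *dognuvaza*.
The final sound of *murmidjo* is /o/, which is a vowel, so the suffix is -te, giving *murmidjote*.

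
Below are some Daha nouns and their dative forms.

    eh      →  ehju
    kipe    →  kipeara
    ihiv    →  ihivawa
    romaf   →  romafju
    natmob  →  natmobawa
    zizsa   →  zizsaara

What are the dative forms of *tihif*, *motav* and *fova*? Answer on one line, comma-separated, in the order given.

tihifju, motavawa, fovaara

The alternation tracks the final sound of the stem — -ju when the stem ends in a voiceless consonant (*eh*, *romaf*); -awa when the stem ends in a voiced consonant (*ihiv*, *natmob*); -ara when the stem ends in a vowel (*kipe*, *zizsa*).
Since the final sound of *tihif* is /f/ (a voiceless consonant), it takes -ju, giving *tihifju*.
The final sound of *motav* is /v/, which is a voiced consonant, so the suffix is -awa, giving *motavawa*.
The final sound of *fova* is /a/, which is a vowel, so the suffix is -ara, giving *fovaara*.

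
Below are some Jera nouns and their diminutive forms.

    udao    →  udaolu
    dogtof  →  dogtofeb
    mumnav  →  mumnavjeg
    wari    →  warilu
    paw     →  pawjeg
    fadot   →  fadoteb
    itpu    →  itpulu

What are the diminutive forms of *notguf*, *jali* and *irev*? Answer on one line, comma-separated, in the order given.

notgufeb, jalilu, irevjeg

The pattern is voicing of the final sound: -eb when the stem ends in a voiceless consonant (*dogtof*, *fadot*); -jeg when the stem ends in a voiced consonant (*mumnav*, *paw*); -lu when the stem ends in a vowel (*udao*, *wari*, *itpu*).
The final sound of *notguf* is /f/, which is a voiceless consonant, so the suffix is -eb, giving *notgufeb*.
*jali*: final sound = /i/, a vowel → -lu → *jalilu*.
Since the final sound of *irev* is /v/ (a voiced consonant), it takes -jeg, giving *irevjeg*.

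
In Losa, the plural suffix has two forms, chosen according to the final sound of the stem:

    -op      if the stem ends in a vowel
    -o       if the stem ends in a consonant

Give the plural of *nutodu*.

nutoduop

*nutodu*: final sound = /u/, a vowel → -op → *nutoduop*.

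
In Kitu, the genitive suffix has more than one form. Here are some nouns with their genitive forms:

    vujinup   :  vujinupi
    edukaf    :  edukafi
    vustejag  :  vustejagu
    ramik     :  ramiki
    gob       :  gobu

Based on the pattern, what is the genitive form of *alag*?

alagu

Looking at the final consonant of each stem: -i when the stem ends in a voiceless consonant (*vujinup*, *edukaf*, *ramik*); -u when the stem ends in a voiced consonant (*vustejag*, *gob*).
*alag*: final consonant = /g/, voiced → -u → *alagu*.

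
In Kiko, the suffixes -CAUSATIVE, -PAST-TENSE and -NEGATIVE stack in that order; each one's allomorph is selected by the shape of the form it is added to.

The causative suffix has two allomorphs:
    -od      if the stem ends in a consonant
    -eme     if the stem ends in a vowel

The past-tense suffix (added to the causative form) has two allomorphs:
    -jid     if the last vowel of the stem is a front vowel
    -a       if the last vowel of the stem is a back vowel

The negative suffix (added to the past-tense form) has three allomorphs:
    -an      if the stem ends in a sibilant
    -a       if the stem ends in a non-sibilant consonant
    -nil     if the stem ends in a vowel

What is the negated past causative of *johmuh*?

The final sound of *johmuh* is /h/, which is a consonant, so the causative suffix is -od, giving *johmuhod*.
Since the last vowel of the causative form *johmuhod* is /o/ (a back vowel), it takes -a, giving *johmuhoda*.
The past-tense form *johmuhoda* — final sound /a/ (a vowel) → -nil → *johmuhodanil*.

johmuhodanil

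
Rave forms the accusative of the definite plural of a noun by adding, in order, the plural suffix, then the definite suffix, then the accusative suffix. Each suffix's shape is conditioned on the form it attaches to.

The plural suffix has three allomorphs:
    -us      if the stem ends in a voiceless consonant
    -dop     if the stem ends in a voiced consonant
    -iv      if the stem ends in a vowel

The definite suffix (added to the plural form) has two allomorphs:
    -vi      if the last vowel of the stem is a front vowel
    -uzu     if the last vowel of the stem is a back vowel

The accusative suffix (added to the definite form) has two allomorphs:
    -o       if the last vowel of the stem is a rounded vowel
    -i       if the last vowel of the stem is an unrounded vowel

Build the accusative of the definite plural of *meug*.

meugdopuzuo

*meug* — final sound /g/ (a voiced consonant) → -dop → *meugdop*.
The plural form *meugdop* — last vowel /o/ (a back vowel) → -uzu → *meugdopuzu*.
The definite form *meugdopuzu* — last vowel /u/ (a rounded vowel) → -o → *meugdopuzuo*.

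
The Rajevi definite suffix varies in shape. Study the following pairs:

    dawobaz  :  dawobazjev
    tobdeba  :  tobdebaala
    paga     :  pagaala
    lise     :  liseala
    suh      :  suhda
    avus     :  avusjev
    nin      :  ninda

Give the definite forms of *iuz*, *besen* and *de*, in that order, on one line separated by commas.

iuzjev, besenda, deala

Looking at the final sound of each stem: -jev when the stem ends in a sibilant (*dawobaz*, *avus*); -da when the stem ends in a non-sibilant consonant (*suh*, *nin*); -ala when the stem ends in a vowel (*tobdeba*, *paga*, *lise*).
Since the final sound of *iuz* is /z/ (a sibilant), it takes -jev, giving *iuzjev*.
Since the final sound of *besen* is /n/ (a non-sibilant consonant), it takes -da, giving *besenda*.
*de* — final sound /e/ (a vowel) → -ala → *deala*.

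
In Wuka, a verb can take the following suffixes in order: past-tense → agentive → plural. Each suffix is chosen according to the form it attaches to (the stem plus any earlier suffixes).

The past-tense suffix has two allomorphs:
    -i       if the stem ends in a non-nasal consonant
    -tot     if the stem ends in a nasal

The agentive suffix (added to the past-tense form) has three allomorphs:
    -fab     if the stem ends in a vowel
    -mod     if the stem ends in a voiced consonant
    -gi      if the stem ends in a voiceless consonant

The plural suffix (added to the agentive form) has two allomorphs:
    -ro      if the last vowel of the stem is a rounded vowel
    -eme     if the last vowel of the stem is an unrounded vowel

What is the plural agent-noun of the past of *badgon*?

badgontotgieme

*badgon*: final consonant = /n/, a nasal → -tot → *badgontot*.
The past-tense form *badgontot*: final sound = /t/, a voiceless consonant → -gi → *badgontotgi*.
The agentive form *badgontotgi*: last vowel = /i/, an unrounded vowel → -eme → *badgontotgieme*.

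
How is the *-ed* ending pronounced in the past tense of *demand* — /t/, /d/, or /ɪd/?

/ɪd/

The stem *demand* ends in /t/ or /d/.
The -ed suffix is realized as /ɪd/ after /t, d/; as /t/ after other voiceless consonants; and as /d/ after other voiced sounds.
So -ed on *demand* is pronounced /ɪd/.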